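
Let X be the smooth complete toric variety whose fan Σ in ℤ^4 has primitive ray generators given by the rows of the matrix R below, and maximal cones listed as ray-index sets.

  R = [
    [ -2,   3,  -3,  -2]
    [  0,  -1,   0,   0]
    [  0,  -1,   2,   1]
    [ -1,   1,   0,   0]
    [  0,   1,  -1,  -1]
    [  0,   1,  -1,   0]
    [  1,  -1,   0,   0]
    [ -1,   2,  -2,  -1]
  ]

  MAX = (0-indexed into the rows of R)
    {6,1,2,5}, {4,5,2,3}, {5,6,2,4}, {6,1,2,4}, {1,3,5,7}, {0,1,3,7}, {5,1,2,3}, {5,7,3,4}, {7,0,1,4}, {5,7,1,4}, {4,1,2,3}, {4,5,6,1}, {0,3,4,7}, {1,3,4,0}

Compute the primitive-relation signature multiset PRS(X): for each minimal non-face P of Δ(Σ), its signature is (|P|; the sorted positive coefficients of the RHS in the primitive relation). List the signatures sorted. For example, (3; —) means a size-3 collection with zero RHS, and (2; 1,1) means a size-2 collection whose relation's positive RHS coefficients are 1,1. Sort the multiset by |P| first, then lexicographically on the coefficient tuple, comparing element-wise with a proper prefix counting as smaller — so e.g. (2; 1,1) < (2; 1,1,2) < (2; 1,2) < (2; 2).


Minimal non-faces — 9 found among 8 rays, 14 max cones:

  • {3,6}:  v_{3} + v_{6} = 0 — sig = (2; —)
  • {2,7}:  v_{2} + v_{7} = v_{3} — sig = (2; 1)
  • {0,6}:  v_{0} + v_{6} = v_{1} + v_{4} + v_{7} — sig = (2; 1,1,1)
  • {6,7}:  v_{6} + v_{7} = v_{1} + v_{4} + v_{5} — sig = (2; 1,1,1)
  • {0,2}:  v_{0} + v_{2} = v_{1} + 2·v_{3} + v_{4} — sig = (2; 1,1,2)
  • {0,5}:  v_{0} + v_{5} = 2·v_{7} — sig = (2; 2)
  • {1,2,4,5}:  v_{1} + v_{2} + v_{4} + v_{5} = 0 — sig = (4; —)
  • {1,3,4,5}:  v_{1} + v_{3} + v_{4} + v_{5} = v_{7} — sig = (4; 1)
  • {1,3,4,7}:  v_{1} + v_{3} + v_{4} + v_{7} = v_{0} — sig = (4; 1)

so the primitive-relation signature multiset is
{ (2; —),  (2; 1),  (2; 1,1,1) ×2,  (2; 1,1,2),  (2; 2),  (4; —),  (4; 1) ×2 }


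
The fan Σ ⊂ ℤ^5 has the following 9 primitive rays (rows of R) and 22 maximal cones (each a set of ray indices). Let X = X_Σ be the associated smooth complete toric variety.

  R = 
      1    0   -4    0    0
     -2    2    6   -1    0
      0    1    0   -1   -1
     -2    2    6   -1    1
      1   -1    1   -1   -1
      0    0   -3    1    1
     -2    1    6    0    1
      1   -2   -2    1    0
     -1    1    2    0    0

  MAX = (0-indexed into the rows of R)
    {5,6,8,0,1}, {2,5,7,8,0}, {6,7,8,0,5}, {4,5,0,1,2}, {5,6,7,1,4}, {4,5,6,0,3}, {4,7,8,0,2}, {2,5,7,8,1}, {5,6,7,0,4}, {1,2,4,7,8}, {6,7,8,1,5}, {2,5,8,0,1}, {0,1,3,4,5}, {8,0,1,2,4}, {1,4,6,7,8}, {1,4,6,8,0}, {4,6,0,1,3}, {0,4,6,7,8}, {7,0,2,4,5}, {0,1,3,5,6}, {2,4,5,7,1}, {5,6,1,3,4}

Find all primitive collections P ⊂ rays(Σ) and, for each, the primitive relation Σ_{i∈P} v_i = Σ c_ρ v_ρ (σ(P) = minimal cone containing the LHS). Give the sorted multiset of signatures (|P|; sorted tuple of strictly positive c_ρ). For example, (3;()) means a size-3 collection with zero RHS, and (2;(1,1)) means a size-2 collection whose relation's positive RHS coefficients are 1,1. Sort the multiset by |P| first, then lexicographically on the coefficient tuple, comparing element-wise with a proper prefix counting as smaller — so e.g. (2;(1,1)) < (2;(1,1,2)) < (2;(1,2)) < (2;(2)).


The 7 primitive collections of Σ (r=9, n=5):

  • {2,6}:  v_{2} + v_{6} = v_{1} — sig = (2;(1))
  • {3,7}:  v_{3} + v_{7} = v_{4} + v_{5} + v_{6} — sig = (2;(1,1,1))
  • {3,8}:  v_{3} + v_{8} = v_{0} + v_{1} + v_{6} — sig = (2;(1,1,1))
  • {2,3}:  v_{2} + v_{3} = v_{0} + 2·v_{1} + v_{4} + v_{5} — sig = (2;(1,1,1,2))
  • {0,1,7}:  v_{0} + v_{1} + v_{7} = 0 — sig = (3;())
  • {4,5,8}:  v_{4} + v_{5} + v_{8} = 0 — sig = (3;())
  • {0,1,4,5,6}:  v_{0} + v_{1} + v_{4} + v_{5} + v_{6} = v_{3} — sig = (5;(1))

Hence PRS(X_Σ) =
[(2;(1)), (2;(1,1,1)), (2;(1,1,1)), (2;(1,1,1,2)), (3;()), (3;()), (5;(1))]


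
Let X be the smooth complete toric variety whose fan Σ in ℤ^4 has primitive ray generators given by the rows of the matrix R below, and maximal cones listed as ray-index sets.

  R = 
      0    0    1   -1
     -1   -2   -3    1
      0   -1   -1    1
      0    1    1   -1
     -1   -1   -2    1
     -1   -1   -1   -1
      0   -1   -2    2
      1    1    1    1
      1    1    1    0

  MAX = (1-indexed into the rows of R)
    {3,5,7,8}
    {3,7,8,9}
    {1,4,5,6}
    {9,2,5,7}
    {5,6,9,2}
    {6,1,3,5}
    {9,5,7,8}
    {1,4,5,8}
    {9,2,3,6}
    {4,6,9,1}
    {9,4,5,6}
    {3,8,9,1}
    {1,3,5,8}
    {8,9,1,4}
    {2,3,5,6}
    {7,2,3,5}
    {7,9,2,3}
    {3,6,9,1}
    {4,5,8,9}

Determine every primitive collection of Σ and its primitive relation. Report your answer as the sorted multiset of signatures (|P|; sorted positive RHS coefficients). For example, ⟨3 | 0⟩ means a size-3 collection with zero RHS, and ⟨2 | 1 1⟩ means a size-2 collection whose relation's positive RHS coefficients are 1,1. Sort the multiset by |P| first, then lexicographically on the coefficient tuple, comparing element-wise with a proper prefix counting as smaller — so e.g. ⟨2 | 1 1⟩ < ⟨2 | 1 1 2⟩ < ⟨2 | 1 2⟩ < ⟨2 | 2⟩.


Minimal non-faces — 10 found among 9 rays, 19 max cones:

  • {3,4}:  v_{3} + v_{4} = 0  ⇒ sig = ⟨2 | 0⟩
  • {6,8}:  v_{6} + v_{8} = 0  ⇒ sig = ⟨2 | 0⟩
  • {1,7}:  v_{1} + v_{7} = v_{3}  ⇒ sig = ⟨2 | 1⟩
  • {2,8}:  v_{2} + v_{8} = v_{7}  ⇒ sig = ⟨2 | 1⟩
  • {6,7}:  v_{6} + v_{7} = v_{2}  ⇒ sig = ⟨2 | 1⟩
  • {1,2}:  v_{1} + v_{2} = v_{3} + v_{6}  ⇒ sig = ⟨2 | 1 1⟩
  • {4,7}:  v_{4} + v_{7} = v_{5} + v_{9}  ⇒ sig = ⟨2 | 1 1⟩
  • {2,4}:  v_{2} + v_{4} = v_{5} + v_{6} + v_{9}  ⇒ sig = ⟨2 | 1 1 1⟩
  • {1,5,9}:  v_{1} + v_{5} + v_{9} = 0  ⇒ sig = ⟨3 | 0⟩
  • {3,5,9}:  v_{3} + v_{5} + v_{9} = v_{7}  ⇒ sig = ⟨3 | 1⟩

Signatures (|P|; sorted positive RHS coefficients), sorted:
    ⟨2 | 0⟩
    ⟨2 | 0⟩
    ⟨2 | 1⟩
    ⟨2 | 1⟩
    ⟨2 | 1⟩
    ⟨2 | 1 1⟩
    ⟨2 | 1 1⟩
    ⟨2 | 1 1 1⟩
    ⟨3 | 0⟩
    ⟨3 | 1⟩


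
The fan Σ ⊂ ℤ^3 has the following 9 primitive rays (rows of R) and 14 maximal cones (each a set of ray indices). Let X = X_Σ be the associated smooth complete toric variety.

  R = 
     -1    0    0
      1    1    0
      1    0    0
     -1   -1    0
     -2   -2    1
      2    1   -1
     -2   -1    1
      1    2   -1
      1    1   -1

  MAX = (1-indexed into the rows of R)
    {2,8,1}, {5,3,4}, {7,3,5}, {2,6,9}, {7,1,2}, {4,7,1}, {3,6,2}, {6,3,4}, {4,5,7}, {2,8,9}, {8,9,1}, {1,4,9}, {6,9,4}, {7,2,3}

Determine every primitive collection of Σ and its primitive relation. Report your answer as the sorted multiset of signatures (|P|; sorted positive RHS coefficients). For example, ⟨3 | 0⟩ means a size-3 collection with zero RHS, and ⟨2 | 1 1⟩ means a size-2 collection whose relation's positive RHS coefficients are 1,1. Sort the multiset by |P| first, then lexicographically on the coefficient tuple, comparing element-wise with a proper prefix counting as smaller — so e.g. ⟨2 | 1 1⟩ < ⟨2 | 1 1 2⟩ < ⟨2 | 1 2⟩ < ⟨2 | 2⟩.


The 17 primitive collections of Σ (r=9, n=3):

  P = {1,3}:  v_{1} + v_{3} = 0  →  sig = ⟨2 | 0⟩
  P = {2,4}:  v_{2} + v_{4} = 0  →  sig = ⟨2 | 0⟩
  P = {6,7}:  v_{6} + v_{7} = 0  →  sig = ⟨2 | 0⟩
  P = {1,6}:  v_{1} + v_{6} = v_{9}  →  sig = ⟨2 | 1⟩
  P = {3,9}:  v_{3} + v_{9} = v_{6}  →  sig = ⟨2 | 1⟩
  P = {5,8}:  v_{5} + v_{8} = v_{1}  →  sig = ⟨2 | 1⟩
  P = {5,9}:  v_{5} + v_{9} = v_{4}  →  sig = ⟨2 | 1⟩
  P = {7,9}:  v_{7} + v_{9} = v_{1}  →  sig = ⟨2 | 1⟩
  P = {1,5}:  v_{1} + v_{5} = v_{4} + v_{7}  →  sig = ⟨2 | 1 1⟩
  P = {2,5}:  v_{2} + v_{5} = v_{3} + v_{7}  →  sig = ⟨2 | 1 1⟩
  P = {3,8}:  v_{3} + v_{8} = v_{2} + v_{9}  →  sig = ⟨2 | 1 1⟩
  P = {4,8}:  v_{4} + v_{8} = v_{1} + v_{9}  →  sig = ⟨2 | 1 1⟩
  P = {5,6}:  v_{5} + v_{6} = v_{3} + v_{4}  →  sig = ⟨2 | 1 1⟩
  P = {6,8}:  v_{6} + v_{8} = v_{2} + 2·v_{9}  →  sig = ⟨2 | 1 2⟩
  P = {7,8}:  v_{7} + v_{8} = 2·v_{1} + v_{2}  →  sig = ⟨2 | 1 2⟩
  P = {1,2,9}:  v_{1} + v_{2} + v_{9} = v_{8}  →  sig = ⟨3 | 1⟩
  P = {3,4,7}:  v_{3} + v_{4} + v_{7} = v_{5}  →  sig = ⟨3 | 1⟩

so the primitive-relation signature multiset is
{ ⟨2 | 0⟩ ×3,  ⟨2 | 1⟩ ×5,  ⟨2 | 1 1⟩ ×5,  ⟨2 | 1 2⟩ ×2,  ⟨3 | 1⟩ ×2 }


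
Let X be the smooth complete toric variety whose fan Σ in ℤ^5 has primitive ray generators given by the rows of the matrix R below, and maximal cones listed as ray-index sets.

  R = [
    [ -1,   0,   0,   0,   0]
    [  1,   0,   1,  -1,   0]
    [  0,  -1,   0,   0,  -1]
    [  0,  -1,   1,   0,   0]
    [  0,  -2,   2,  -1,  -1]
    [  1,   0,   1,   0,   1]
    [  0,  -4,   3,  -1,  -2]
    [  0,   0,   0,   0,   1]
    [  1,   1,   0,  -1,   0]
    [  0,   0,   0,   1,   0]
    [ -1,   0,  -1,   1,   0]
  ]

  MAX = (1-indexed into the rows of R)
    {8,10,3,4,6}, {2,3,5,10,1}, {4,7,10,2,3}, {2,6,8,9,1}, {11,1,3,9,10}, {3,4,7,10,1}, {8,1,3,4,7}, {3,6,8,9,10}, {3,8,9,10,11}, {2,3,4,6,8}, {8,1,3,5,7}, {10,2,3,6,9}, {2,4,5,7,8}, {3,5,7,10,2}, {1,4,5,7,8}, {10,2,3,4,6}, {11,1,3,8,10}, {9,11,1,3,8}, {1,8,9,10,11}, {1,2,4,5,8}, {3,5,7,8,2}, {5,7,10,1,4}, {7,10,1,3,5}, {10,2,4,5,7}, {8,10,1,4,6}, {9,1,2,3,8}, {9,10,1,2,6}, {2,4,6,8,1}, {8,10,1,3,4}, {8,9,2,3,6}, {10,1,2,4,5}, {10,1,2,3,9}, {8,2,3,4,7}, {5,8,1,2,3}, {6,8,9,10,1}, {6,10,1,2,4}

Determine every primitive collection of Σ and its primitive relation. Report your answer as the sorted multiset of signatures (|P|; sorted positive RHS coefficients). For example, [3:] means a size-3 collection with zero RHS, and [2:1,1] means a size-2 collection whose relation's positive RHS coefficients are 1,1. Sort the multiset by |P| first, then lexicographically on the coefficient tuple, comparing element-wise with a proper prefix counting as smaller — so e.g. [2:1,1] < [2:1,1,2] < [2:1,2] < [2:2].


Δ(Σ) — 11 vertices, 18 min non-faces:

  P={2,11}:  v_{2} + v_{11} = 0  so sig = [2:]
  P={4,9}:  v_{4} + v_{9} = v_{2}  so sig = [2:1]
  P={6,11}:  v_{6} + v_{11} = v_{8} + v_{10}  so sig = [2:1,1]
  P={5,11}:  v_{5} + v_{11} = v_{1} + v_{3} + v_{4}  so sig = [2:1,1,1]
  P={7,9}:  v_{7} + v_{9} = v_{2} + v_{3} + v_{5}  so sig = [2:1,1,1]
  P={4,11}:  v_{4} + v_{11} = v_{1} + v_{3} + v_{8} + v_{10}  so sig = [2:1,1,1,1]
  P={5,9}:  v_{5} + v_{9} = v_{1} + 2·v_{2} + v_{3}  so sig = [2:1,1,2]
  P={6,7}:  v_{6} + v_{7} = v_{2} + v_{3} + 3·v_{4}  so sig = [2:1,1,3]
  P={5,6}:  v_{5} + v_{6} = v_{2} + 2·v_{4}  so sig = [2:1,2]
  P={7,11}:  v_{7} + v_{11} = v_{1} + 2·v_{3} + 2·v_{4}  so sig = [2:1,2,2]
  P={1,3,6}:  v_{1} + v_{3} + v_{6} = v_{4}  so sig = [3:1]
  P={2,8,10}:  v_{2} + v_{8} + v_{10} = v_{6}  so sig = [3:1]
  P={3,4,5}:  v_{3} + v_{4} + v_{5} = v_{7}  so sig = [3:1]
  P={7,8,10}:  v_{7} + v_{8} + v_{10} = v_{3} + 3·v_{4}  so sig = [3:1,3]
  P={1,2,7}:  v_{1} + v_{2} + v_{7} = 2·v_{5}  so sig = [3:2]
  P={5,8,10}:  v_{5} + v_{8} + v_{10} = 2·v_{4}  so sig = [3:2]
  P={1,2,3,4}:  v_{1} + v_{2} + v_{3} + v_{4} = v_{5}  so sig = [4:1]
  P={1,3,8,9,10}:  v_{1} + v_{3} + v_{8} + v_{9} + v_{10} = 0  so sig = [5:]

so the primitive-relation signature multiset is
{ [2:],  [2:1],  [2:1,1],  [2:1,1,1] ×2,  [2:1,1,1,1],  [2:1,1,2],  [2:1,1,3],  [2:1,2],  [2:1,2,2],  [3:1] ×3,  [3:1,3],  [3:2] ×2,  [4:1],  [5:] }


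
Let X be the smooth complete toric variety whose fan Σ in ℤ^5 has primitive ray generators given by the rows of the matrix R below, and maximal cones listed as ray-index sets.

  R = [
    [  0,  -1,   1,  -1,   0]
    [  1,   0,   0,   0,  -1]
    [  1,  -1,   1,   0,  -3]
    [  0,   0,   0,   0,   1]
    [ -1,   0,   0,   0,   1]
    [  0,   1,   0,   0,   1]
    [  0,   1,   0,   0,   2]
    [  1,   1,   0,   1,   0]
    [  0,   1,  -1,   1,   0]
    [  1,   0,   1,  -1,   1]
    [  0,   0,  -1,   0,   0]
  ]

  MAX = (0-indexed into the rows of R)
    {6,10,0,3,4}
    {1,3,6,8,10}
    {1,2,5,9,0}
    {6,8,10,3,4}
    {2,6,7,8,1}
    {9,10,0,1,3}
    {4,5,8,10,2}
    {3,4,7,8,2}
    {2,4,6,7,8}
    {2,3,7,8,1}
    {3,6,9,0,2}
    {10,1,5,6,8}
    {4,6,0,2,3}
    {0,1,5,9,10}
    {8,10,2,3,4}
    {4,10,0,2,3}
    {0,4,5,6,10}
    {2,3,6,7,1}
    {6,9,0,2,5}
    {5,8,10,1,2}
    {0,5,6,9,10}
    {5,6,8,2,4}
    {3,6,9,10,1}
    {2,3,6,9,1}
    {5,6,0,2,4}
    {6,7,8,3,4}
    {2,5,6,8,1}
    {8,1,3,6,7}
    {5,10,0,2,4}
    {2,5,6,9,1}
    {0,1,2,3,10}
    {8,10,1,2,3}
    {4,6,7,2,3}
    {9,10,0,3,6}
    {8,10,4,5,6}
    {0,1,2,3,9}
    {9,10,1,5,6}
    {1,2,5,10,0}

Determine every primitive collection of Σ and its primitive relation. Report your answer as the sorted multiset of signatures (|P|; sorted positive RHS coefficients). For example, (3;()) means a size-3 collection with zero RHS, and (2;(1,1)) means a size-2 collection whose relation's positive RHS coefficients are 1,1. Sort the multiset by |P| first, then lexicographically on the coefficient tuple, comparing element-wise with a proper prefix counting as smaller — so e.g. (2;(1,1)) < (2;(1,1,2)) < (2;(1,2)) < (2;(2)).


Δ(Σ) — 11 vertices, 13 min non-faces:

  {0,8}:  v_{0} + v_{8} = 0 — sig = (2;())
  {1,4}:  v_{1} + v_{4} = 0 — sig = (2;())
  {3,5}:  v_{3} + v_{5} = v_{6} — sig = (2;(1))
  {4,9}:  v_{4} + v_{9} = v_{0} + v_{6} — sig = (2;(1,1))
  {8,9}:  v_{8} + v_{9} = v_{1} + v_{6} — sig = (2;(1,1))
  {0,7}:  v_{0} + v_{7} = v_{2} + v_{3} + v_{6} — sig = (2;(1,1,1))
  {7,10}:  v_{7} + v_{10} = v_{1} + v_{3} + v_{8} — sig = (2;(1,1,1))
  {7,9}:  v_{7} + v_{9} = v_{1} + v_{2} + v_{3} + 2·v_{6} — sig = (2;(1,1,1,2))
  {5,7}:  v_{5} + v_{7} = v_{2} + 2·v_{6} + v_{8} — sig = (2;(1,1,2))
  {0,1,6}:  v_{0} + v_{1} + v_{6} = v_{9} — sig = (3;(1))
  {2,6,10}:  v_{2} + v_{6} + v_{10} = v_{1} — sig = (3;(1))
  {2,9,10}:  v_{2} + v_{9} + v_{10} = v_{0} + 2·v_{1} — sig = (3;(1,2))
  {2,3,6,8}:  v_{2} + v_{3} + v_{6} + v_{8} = v_{7} — sig = (4;(1))

Sorted signature multiset PRS(X):
    |P|=2: 9 collections, coeffs (), (), (1), (1,1), (1,1), (1,1,1), (1,1,1), (1,1,1,2), (1,1,2)
    |P|=3: 3 collections, coeffs (1), (1), (1,2)
    |P|=4: 1 collection, coeffs (1)


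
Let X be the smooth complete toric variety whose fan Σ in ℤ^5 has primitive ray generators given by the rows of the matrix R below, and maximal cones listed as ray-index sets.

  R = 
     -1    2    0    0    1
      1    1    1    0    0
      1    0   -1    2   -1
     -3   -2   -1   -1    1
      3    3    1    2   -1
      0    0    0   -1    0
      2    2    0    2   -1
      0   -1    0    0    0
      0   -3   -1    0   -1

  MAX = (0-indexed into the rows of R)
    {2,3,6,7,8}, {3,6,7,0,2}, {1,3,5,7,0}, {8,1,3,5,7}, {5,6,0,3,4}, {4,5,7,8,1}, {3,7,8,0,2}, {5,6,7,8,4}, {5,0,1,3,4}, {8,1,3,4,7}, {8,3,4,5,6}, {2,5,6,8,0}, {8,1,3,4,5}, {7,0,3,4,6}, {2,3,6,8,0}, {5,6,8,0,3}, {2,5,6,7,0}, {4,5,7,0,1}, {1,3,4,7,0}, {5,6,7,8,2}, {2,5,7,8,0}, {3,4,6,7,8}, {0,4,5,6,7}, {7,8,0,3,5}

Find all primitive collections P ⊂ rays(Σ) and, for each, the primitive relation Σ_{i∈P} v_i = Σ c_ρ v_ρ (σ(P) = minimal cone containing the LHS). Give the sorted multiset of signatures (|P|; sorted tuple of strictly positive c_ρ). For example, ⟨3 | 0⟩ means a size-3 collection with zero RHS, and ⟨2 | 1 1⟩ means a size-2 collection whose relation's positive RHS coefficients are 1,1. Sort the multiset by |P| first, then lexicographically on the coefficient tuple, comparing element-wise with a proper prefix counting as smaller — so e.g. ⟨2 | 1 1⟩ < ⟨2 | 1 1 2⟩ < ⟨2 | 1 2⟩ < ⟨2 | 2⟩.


9 minimal non-faces of Δ(Σ) (on 9 rays):

  P = {1,6}:  v_{1} + v_{6} = v_{4} — sig = ⟨2 | 1⟩
  P = {1,2}:  v_{1} + v_{2} = v_{6} + v_{7} — sig = ⟨2 | 1 1⟩
  P = {2,4}:  v_{2} + v_{4} = 2·v_{6} + v_{7} — sig = ⟨2 | 1 2⟩
  P = {0,1,8}:  v_{0} + v_{1} + v_{8} = 0 — sig = ⟨3 | 0⟩
  P = {0,4,8}:  v_{0} + v_{4} + v_{8} = v_{6} — sig = ⟨3 | 1⟩
  P = {2,3,5}:  v_{2} + v_{3} + v_{5} = 2·v_{0} + 2·v_{8} — sig = ⟨3 | 2 2⟩
  P = {3,4,5,7}:  v_{3} + v_{4} + v_{5} + v_{7} = 0 — sig = ⟨4 | 0⟩
  P = {0,6,7,8}:  v_{0} + v_{6} + v_{7} + v_{8} = v_{2} — sig = ⟨4 | 1⟩
  P = {3,5,6,7}:  v_{3} + v_{5} + v_{6} + v_{7} = v_{0} + v_{8} — sig = ⟨4 | 1 1⟩

Hence PRS(X_Σ) =
    |P|=2: 3 collections, coeffs (1), (1,1), (1,2)
    |P|=3: 3 collections, coeffs (), (1), (2,2)
    |P|=4: 3 collections, coeffs (), (1), (1,1)


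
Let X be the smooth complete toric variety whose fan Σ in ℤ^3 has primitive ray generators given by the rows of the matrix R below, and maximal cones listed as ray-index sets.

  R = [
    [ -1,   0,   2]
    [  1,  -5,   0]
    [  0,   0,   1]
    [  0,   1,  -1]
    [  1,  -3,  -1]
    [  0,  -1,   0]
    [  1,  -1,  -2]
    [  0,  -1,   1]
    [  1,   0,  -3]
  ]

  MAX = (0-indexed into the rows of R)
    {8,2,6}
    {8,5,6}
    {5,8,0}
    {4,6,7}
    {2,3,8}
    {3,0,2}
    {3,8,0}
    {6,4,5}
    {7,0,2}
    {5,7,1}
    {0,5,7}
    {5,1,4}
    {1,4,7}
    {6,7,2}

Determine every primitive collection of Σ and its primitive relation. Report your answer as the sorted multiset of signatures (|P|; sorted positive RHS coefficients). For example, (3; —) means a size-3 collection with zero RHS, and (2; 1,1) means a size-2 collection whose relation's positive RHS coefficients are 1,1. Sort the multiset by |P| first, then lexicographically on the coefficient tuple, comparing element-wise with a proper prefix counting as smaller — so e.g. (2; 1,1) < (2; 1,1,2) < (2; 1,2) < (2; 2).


|primitive collections| = 18. Relations:

  P = {3,7}:  v_{3} + v_{7} = 0  so sig = (2; —)
  P = {0,6}:  v_{0} + v_{6} = v_{5}  so sig = (2; 1)
  P = {2,5}:  v_{2} + v_{5} = v_{7}  so sig = (2; 1)
  P = {3,6}:  v_{3} + v_{6} = v_{8}  so sig = (2; 1)
  P = {7,8}:  v_{7} + v_{8} = v_{6}  so sig = (2; 1)
  P = {1,3}:  v_{1} + v_{3} = v_{4} + v_{5}  so sig = (2; 1,1)
  P = {3,4}:  v_{3} + v_{4} = v_{5} + v_{6}  so sig = (2; 1,1)
  P = {3,5}:  v_{3} + v_{5} = v_{0} + v_{8}  so sig = (2; 1,1)
  P = {1,8}:  v_{1} + v_{8} = v_{4} + v_{5} + v_{6}  so sig = (2; 1,1,1)
  P = {0,4}:  v_{0} + v_{4} = 2·v_{5} + v_{7}  so sig = (2; 1,2)
  P = {1,2}:  v_{1} + v_{2} = v_{4} + 2·v_{7}  so sig = (2; 1,2)
  P = {2,4}:  v_{2} + v_{4} = v_{6} + 2·v_{7}  so sig = (2; 1,2)
  P = {4,8}:  v_{4} + v_{8} = v_{5} + 2·v_{6}  so sig = (2; 1,2)
  P = {1,6}:  v_{1} + v_{6} = 2·v_{4}  so sig = (2; 2)
  P = {0,1}:  v_{0} + v_{1} = 3·v_{5} + 2·v_{7}  so sig = (2; 2,3)
  P = {0,2,8}:  v_{0} + v_{2} + v_{8} = 0  so sig = (3; —)
  P = {4,5,7}:  v_{4} + v_{5} + v_{7} = v_{1}  so sig = (3; 1)
  P = {5,6,7}:  v_{5} + v_{6} + v_{7} = v_{4}  so sig = (3; 1)

Sorted signature multiset PRS(X):
    (2; —)
    (2; 1)
    (2; 1)
    (2; 1)
    (2; 1)
    (2; 1,1)
    (2; 1,1)
    (2; 1,1)
    (2; 1,1,1)
    (2; 1,2)
    (2; 1,2)
    (2; 1,2)
    (2; 1,2)
    (2; 2)
    (2; 2,3)
    (3; —)
    (3; 1)
    (3; 1)


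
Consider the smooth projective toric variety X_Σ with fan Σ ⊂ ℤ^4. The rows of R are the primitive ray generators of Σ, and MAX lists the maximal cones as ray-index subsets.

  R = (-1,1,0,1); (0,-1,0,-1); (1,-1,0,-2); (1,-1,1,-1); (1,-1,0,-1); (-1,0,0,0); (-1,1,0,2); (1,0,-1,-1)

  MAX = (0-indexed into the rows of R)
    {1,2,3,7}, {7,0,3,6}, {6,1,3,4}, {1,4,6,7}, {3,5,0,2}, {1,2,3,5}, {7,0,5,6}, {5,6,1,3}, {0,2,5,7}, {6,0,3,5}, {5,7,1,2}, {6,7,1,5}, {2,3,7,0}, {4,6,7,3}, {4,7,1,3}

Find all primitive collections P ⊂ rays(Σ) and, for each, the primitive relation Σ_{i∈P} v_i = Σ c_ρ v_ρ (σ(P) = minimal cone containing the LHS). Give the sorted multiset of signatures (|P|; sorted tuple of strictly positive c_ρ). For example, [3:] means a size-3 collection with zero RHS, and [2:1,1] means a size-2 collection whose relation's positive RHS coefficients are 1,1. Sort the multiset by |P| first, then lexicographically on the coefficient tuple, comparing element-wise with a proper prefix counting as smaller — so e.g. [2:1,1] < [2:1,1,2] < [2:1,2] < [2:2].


7 minimal non-faces of Δ(Σ) (on 8 rays):

  P={0,4}:  v_{0} + v_{4} = 0 — sig = [2:]
  P={2,6}:  v_{2} + v_{6} = 0 — sig = [2:]
  P={0,1}:  v_{0} + v_{1} = v_{5} — sig = [2:1]
  P={4,5}:  v_{4} + v_{5} = v_{1} — sig = [2:1]
  P={2,4}:  v_{2} + v_{4} = v_{1} + v_{3} + v_{7} — sig = [2:1,1,1]
  P={3,5,7}:  v_{3} + v_{5} + v_{7} = v_{2} — sig = [3:1]
  P={1,3,6,7}:  v_{1} + v_{3} + v_{6} + v_{7} = v_{4} — sig = [4:1]

Sorted signature multiset PRS(X):
    |P|=2: 5 collections, coeffs (), (), (1), (1), (1,1,1)
    |P|=3: 1 collection, coeffs (1)
    |P|=4: 1 collection, coeffs (1)


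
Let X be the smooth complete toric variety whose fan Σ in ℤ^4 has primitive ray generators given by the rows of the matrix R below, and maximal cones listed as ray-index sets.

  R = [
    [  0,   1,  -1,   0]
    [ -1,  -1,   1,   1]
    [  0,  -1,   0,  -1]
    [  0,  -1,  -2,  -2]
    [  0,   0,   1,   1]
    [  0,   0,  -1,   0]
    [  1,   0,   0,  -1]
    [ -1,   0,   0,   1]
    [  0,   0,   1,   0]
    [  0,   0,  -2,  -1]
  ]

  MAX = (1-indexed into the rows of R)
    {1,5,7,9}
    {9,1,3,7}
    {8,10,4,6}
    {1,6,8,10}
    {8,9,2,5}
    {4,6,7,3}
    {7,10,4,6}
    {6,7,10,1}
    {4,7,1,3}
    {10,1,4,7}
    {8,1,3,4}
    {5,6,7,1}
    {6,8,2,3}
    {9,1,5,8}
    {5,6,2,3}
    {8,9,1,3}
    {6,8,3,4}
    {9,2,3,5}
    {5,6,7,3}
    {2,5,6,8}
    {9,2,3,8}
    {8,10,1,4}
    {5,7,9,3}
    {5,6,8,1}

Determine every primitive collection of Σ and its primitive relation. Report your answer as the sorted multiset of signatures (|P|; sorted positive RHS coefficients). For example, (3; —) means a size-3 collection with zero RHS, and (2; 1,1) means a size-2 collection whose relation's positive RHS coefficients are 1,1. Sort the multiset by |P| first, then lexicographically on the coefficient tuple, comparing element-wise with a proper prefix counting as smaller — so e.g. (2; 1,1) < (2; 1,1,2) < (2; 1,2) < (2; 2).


Minimal non-faces — 15 found among 10 rays, 24 max cones:

  P = {6,9}:  v_{6} + v_{9} = 0  →  sig = (2; —)
  P = {7,8}:  v_{7} + v_{8} = 0  →  sig = (2; —)
  P = {1,2}:  v_{1} + v_{2} = v_{8}  →  sig = (2; 1)
  P = {3,10}:  v_{3} + v_{10} = v_{4}  →  sig = (2; 1)
  P = {5,10}:  v_{5} + v_{10} = v_{6}  →  sig = (2; 1)
  P = {2,7}:  v_{2} + v_{7} = v_{3} + v_{5}  →  sig = (2; 1,1)
  P = {4,5}:  v_{4} + v_{5} = v_{3} + v_{6}  →  sig = (2; 1,1)
  P = {9,10}:  v_{9} + v_{10} = v_{1} + v_{3}  →  sig = (2; 1,1)
  P = {2,10}:  v_{2} + v_{10} = v_{3} + v_{6} + v_{8}  →  sig = (2; 1,1,1)
  P = {2,4}:  v_{2} + v_{4} = 2·v_{3} + v_{6} + v_{8}  →  sig = (2; 1,1,2)
  P = {4,9}:  v_{4} + v_{9} = v_{1} + 2·v_{3}  →  sig = (2; 1,2)
  P = {1,3,5}:  v_{1} + v_{3} + v_{5} = 0  →  sig = (3; —)
  P = {1,3,6}:  v_{1} + v_{3} + v_{6} = v_{10}  →  sig = (3; 1)
  P = {3,5,8}:  v_{3} + v_{5} + v_{8} = v_{2}  →  sig = (3; 1)
  P = {1,4,6}:  v_{1} + v_{4} + v_{6} = 2·v_{10}  →  sig = (3; 2)

Sorted signature multiset PRS(X):
{ (2; —) ×2,  (2; 1) ×3,  (2; 1,1) ×3,  (2; 1,1,1),  (2; 1,1,2),  (2; 1,2),  (3; —),  (3; 1) ×2,  (3; 2) }


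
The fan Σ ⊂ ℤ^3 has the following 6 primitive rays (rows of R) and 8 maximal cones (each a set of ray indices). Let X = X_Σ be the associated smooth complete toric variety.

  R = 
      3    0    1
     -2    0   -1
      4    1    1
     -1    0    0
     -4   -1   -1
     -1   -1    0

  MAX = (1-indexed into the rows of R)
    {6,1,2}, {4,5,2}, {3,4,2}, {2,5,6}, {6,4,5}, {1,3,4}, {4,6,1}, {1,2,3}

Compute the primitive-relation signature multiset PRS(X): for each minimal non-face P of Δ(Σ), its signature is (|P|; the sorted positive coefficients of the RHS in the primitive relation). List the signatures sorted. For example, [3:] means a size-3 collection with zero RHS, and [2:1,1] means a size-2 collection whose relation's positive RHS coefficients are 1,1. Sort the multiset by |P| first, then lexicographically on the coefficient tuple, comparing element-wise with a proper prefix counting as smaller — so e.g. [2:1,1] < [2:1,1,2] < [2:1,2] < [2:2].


Δ(Σ) — 6 vertices, 5 min non-faces:

  {3,5}:  v_{3} + v_{5} = 0  →  sig = [2:]
  {1,5}:  v_{1} + v_{5} = v_{6}  →  sig = [2:1]
  {3,6}:  v_{3} + v_{6} = v_{1}  →  sig = [2:1]
  {1,2,4}:  v_{1} + v_{2} + v_{4} = 0  →  sig = [3:]
  {2,4,6}:  v_{2} + v_{4} + v_{6} = v_{5}  →  sig = [3:1]

Hence PRS(X_Σ) =
    |P|=2: 3 collections, coeffs (), (1), (1)
    |P|=3: 2 collections, coeffs (), (1)


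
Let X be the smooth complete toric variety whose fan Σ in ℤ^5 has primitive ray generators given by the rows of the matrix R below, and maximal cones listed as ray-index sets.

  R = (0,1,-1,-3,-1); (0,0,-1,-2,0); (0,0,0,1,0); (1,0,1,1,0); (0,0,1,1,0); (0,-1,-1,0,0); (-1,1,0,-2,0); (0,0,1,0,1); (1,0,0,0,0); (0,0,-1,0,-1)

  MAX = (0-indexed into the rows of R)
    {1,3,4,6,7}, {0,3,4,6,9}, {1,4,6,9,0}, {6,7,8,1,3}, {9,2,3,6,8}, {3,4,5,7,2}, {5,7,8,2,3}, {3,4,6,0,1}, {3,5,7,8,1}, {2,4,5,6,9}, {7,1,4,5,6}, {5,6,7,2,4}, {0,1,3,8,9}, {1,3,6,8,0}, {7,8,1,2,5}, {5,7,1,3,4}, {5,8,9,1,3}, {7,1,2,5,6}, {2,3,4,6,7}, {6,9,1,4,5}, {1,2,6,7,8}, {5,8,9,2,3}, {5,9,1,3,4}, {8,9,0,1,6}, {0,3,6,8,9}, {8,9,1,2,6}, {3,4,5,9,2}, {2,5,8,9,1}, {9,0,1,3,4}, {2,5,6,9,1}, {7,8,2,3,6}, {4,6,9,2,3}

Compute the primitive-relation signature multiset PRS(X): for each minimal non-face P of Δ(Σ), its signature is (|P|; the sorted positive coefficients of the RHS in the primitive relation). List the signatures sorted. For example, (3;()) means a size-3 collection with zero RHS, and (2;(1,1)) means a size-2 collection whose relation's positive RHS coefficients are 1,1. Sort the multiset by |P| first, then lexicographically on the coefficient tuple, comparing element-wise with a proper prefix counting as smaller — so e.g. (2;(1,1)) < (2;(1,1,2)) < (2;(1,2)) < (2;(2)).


|primitive collections| = 10. Relations:

  P={7,9}:  v_{7} + v_{9} = 0  ⇒ sig = (2;())
  P={4,8}:  v_{4} + v_{8} = v_{3}  ⇒ sig = (2;(1))
  P={0,2}:  v_{0} + v_{2} = v_{6} + v_{8} + v_{9}  ⇒ sig = (2;(1,1,1))
  P={0,7}:  v_{0} + v_{7} = v_{1} + v_{3} + v_{6}  ⇒ sig = (2;(1,1,1))
  P={0,5}:  v_{0} + v_{5} = 2·v_{1} + v_{4} + v_{9}  ⇒ sig = (2;(1,1,2))
  P={1,2,4}:  v_{1} + v_{2} + v_{4} = 0  ⇒ sig = (3;())
  P={1,2,3}:  v_{1} + v_{2} + v_{3} = v_{8}  ⇒ sig = (3;(1))
  P={5,6,8}:  v_{5} + v_{6} + v_{8} = v_{1}  ⇒ sig = (3;(1))
  P={3,5,6}:  v_{3} + v_{5} + v_{6} = v_{1} + v_{4}  ⇒ sig = (3;(1,1))
  P={1,3,6,9}:  v_{1} + v_{3} + v_{6} + v_{9} = v_{0}  ⇒ sig = (4;(1))

Signatures (|P|; sorted positive RHS coefficients), sorted:
[(2;()), (2;(1)), (2;(1,1,1)), (2;(1,1,1)), (2;(1,1,2)), (3;()), (3;(1)), (3;(1)), (3;(1,1)), (4;(1))]


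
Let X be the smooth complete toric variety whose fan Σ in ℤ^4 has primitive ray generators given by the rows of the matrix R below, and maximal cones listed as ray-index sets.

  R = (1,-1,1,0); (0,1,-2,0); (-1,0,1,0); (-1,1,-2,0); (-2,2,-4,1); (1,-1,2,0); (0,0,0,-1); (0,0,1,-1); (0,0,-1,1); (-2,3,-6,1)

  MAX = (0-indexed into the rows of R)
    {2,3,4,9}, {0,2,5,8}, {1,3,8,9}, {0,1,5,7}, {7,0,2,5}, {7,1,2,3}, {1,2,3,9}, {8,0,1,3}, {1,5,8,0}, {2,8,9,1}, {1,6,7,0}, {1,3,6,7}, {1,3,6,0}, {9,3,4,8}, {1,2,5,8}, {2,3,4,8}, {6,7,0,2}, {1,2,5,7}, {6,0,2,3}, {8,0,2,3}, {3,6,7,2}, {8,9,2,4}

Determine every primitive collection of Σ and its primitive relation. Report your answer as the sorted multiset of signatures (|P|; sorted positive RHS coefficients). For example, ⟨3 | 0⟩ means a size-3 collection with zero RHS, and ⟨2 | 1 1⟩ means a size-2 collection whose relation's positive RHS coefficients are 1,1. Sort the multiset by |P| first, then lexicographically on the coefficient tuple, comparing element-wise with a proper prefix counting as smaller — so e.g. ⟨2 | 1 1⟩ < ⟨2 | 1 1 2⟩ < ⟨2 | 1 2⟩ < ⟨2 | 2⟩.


Δ(Σ) — 10 vertices, 18 min non-faces:

  • {3,5}:  v_{3} + v_{5} = 0  →  sig = ⟨2 | 0⟩
  • {7,8}:  v_{7} + v_{8} = 0  →  sig = ⟨2 | 0⟩
  • {1,4}:  v_{1} + v_{4} = v_{9}  →  sig = ⟨2 | 1⟩
  • {0,4}:  v_{0} + v_{4} = v_{3} + v_{8}  →  sig = ⟨2 | 1 1⟩
  • {5,6}:  v_{5} + v_{6} = v_{0} + v_{7}  →  sig = ⟨2 | 1 1⟩
  • {6,8}:  v_{6} + v_{8} = v_{0} + v_{3}  →  sig = ⟨2 | 1 1⟩
  • {0,9}:  v_{0} + v_{9} = v_{1} + v_{3} + v_{8}  →  sig = ⟨2 | 1 1 1⟩
  • {4,5}:  v_{4} + v_{5} = v_{1} + v_{2} + v_{8}  →  sig = ⟨2 | 1 1 1⟩
  • {4,7}:  v_{4} + v_{7} = v_{1} + v_{2} + v_{3}  →  sig = ⟨2 | 1 1 1⟩
  • {5,9}:  v_{5} + v_{9} = 2·v_{1} + v_{2} + v_{8}  →  sig = ⟨2 | 1 1 2⟩
  • {7,9}:  v_{7} + v_{9} = 2·v_{1} + v_{2} + v_{3}  →  sig = ⟨2 | 1 1 2⟩
  • {6,9}:  v_{6} + v_{9} = v_{1} + 2·v_{3}  →  sig = ⟨2 | 1 2⟩
  • {4,6}:  v_{4} + v_{6} = 2·v_{3}  →  sig = ⟨2 | 2⟩
  • {0,1,2}:  v_{0} + v_{1} + v_{2} = 0  →  sig = ⟨3 | 0⟩
  • {0,3,7}:  v_{0} + v_{3} + v_{7} = v_{6}  →  sig = ⟨3 | 1⟩
  • {1,2,6}:  v_{1} + v_{2} + v_{6} = v_{3} + v_{7}  →  sig = ⟨3 | 1 1⟩
  • {1,2,3,8}:  v_{1} + v_{2} + v_{3} + v_{8} = v_{4}  →  sig = ⟨4 | 1⟩
  • {2,3,8,9}:  v_{2} + v_{3} + v_{8} + v_{9} = 2·v_{4}  →  sig = ⟨4 | 2⟩

so the primitive-relation signature multiset is
    ⟨2 | 0⟩
    ⟨2 | 0⟩
    ⟨2 | 1⟩
    ⟨2 | 1 1⟩
    ⟨2 | 1 1⟩
    ⟨2 | 1 1⟩
    ⟨2 | 1 1 1⟩
    ⟨2 | 1 1 1⟩
    ⟨2 | 1 1 1⟩
    ⟨2 | 1 1 2⟩
    ⟨2 | 1 1 2⟩
    ⟨2 | 1 2⟩
    ⟨2 | 2⟩
    ⟨3 | 0⟩
    ⟨3 | 1⟩
    ⟨3 | 1 1⟩
    ⟨4 | 1⟩
    ⟨4 | 2⟩


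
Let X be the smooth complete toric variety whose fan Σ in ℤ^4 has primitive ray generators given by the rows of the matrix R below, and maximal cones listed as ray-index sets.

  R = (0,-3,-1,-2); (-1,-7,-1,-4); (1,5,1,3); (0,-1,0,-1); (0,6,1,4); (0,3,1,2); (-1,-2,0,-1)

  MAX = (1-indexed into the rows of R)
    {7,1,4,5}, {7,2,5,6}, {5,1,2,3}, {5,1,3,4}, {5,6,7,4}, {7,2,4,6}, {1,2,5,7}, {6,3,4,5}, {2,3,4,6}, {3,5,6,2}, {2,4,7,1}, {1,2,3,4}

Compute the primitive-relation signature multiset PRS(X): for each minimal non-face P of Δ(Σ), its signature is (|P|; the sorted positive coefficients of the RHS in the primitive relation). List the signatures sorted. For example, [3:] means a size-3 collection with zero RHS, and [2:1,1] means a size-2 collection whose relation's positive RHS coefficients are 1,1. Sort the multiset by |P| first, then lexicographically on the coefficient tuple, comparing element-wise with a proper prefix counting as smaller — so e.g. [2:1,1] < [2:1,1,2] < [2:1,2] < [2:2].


Σ has 3 primitive collections:

  P = {1,6}:  v_{1} + v_{6} = 0  →  sig = [2:]
  P = {3,7}:  v_{3} + v_{7} = v_{6}  →  sig = [2:1]
  P = {2,4,5}:  v_{2} + v_{4} + v_{5} = v_{7}  →  sig = [3:1]

Signatures (|P|; sorted positive RHS coefficients), sorted:
    [2:]
    [2:1]
    [3:1]


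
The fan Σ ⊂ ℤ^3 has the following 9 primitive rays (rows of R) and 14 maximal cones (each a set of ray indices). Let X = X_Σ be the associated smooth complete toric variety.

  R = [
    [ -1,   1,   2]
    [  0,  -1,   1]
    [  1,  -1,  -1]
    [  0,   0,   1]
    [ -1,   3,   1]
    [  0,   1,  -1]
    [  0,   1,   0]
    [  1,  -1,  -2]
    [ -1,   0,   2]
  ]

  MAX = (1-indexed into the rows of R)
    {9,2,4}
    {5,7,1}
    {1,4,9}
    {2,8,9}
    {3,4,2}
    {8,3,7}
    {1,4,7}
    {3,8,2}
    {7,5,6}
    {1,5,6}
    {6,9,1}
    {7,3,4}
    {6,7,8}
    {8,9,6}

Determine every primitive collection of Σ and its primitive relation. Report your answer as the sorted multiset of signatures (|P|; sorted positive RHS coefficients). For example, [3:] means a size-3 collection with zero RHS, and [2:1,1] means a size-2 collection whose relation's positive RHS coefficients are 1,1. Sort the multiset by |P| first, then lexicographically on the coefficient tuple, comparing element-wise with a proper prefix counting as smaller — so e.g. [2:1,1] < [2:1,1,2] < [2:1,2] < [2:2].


Δ(Σ) — 9 vertices, 16 min non-faces:

  {1,8}:  v_{1} + v_{8} = 0  ⟹  sig = [2:]
  {2,6}:  v_{2} + v_{6} = 0  ⟹  sig = [2:]
  {1,3}:  v_{1} + v_{3} = v_{4}  ⟹  sig = [2:1]
  {2,7}:  v_{2} + v_{7} = v_{4}  ⟹  sig = [2:1]
  {3,9}:  v_{3} + v_{9} = v_{2}  ⟹  sig = [2:1]
  {4,6}:  v_{4} + v_{6} = v_{7}  ⟹  sig = [2:1]
  {4,8}:  v_{4} + v_{8} = v_{3}  ⟹  sig = [2:1]
  {7,9}:  v_{7} + v_{9} = v_{1}  ⟹  sig = [2:1]
  {1,2}:  v_{1} + v_{2} = v_{4} + v_{9}  ⟹  sig = [2:1,1]
  {2,5}:  v_{2} + v_{5} = v_{1} + v_{7}  ⟹  sig = [2:1,1]
  {3,6}:  v_{3} + v_{6} = v_{7} + v_{8}  ⟹  sig = [2:1,1]
  {5,8}:  v_{5} + v_{8} = v_{6} + v_{7}  ⟹  sig = [2:1,1]
  {4,5}:  v_{4} + v_{5} = v_{1} + 2·v_{7}  ⟹  sig = [2:1,2]
  {5,9}:  v_{5} + v_{9} = 2·v_{1} + v_{6}  ⟹  sig = [2:1,2]
  {3,5}:  v_{3} + v_{5} = 2·v_{7}  ⟹  sig = [2:2]
  {1,6,7}:  v_{1} + v_{6} + v_{7} = v_{5}  ⟹  sig = [3:1]

Hence PRS(X_Σ) =
{ [2:] ×2,  [2:1] ×6,  [2:1,1] ×4,  [2:1,2] ×2,  [2:2],  [3:1] }


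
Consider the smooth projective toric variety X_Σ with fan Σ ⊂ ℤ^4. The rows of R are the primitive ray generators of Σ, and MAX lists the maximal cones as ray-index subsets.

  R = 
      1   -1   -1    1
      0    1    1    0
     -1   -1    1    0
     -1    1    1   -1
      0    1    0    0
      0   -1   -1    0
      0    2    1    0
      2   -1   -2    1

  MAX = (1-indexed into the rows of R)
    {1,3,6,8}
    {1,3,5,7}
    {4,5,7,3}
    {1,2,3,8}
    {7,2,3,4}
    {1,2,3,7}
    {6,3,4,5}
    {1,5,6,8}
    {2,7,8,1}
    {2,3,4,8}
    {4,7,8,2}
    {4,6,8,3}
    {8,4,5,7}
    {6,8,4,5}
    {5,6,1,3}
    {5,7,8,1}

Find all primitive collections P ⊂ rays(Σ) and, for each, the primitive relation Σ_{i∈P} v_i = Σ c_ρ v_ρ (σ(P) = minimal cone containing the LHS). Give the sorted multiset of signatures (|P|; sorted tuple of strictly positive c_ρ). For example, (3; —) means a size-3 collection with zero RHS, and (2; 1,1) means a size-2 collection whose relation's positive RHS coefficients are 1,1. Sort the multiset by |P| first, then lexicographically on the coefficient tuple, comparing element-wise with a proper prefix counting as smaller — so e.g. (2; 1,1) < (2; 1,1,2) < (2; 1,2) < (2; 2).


Minimal non-faces — 6 found among 8 rays, 16 max cones:

  {1,4}:  v_{1} + v_{4} = 0  so sig = (2; —)
  {2,6}:  v_{2} + v_{6} = 0  so sig = (2; —)
  {2,5}:  v_{2} + v_{5} = v_{7}  so sig = (2; 1)
  {6,7}:  v_{6} + v_{7} = v_{5}  so sig = (2; 1)
  {3,5,8}:  v_{3} + v_{5} + v_{8} = v_{1}  so sig = (3; 1)
  {3,7,8}:  v_{3} + v_{7} + v_{8} = v_{1} + v_{2}  so sig = (3; 1,1)

Hence PRS(X_Σ) =
    |P|=2: 4 collections, coeffs (), (), (1), (1)
    |P|=3: 2 collections, coeffs (1), (1,1)


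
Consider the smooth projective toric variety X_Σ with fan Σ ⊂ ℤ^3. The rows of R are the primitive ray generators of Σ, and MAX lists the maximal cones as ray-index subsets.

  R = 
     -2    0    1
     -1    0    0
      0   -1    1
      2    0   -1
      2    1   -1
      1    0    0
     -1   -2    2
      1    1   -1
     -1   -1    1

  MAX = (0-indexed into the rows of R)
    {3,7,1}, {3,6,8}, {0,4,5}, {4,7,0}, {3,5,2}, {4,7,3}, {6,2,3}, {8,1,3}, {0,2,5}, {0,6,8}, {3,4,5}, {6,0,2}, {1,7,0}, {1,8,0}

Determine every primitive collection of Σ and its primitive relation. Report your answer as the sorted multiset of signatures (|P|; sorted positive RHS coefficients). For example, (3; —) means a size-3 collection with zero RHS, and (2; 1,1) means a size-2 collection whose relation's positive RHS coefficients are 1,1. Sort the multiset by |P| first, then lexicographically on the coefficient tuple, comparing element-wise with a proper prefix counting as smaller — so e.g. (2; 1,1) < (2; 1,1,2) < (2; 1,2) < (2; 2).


15 minimal non-faces of Δ(Σ) (on 9 rays):

  P = {0,3}:  v_{0} + v_{3} = 0  so sig = (2; —)
  P = {1,5}:  v_{1} + v_{5} = 0  so sig = (2; —)
  P = {7,8}:  v_{7} + v_{8} = 0  so sig = (2; —)
  P = {1,2}:  v_{1} + v_{2} = v_{8}  so sig = (2; 1)
  P = {1,4}:  v_{1} + v_{4} = v_{7}  so sig = (2; 1)
  P = {2,7}:  v_{2} + v_{7} = v_{5}  so sig = (2; 1)
  P = {2,8}:  v_{2} + v_{8} = v_{6}  so sig = (2; 1)
  P = {4,8}:  v_{4} + v_{8} = v_{5}  so sig = (2; 1)
  P = {5,7}:  v_{5} + v_{7} = v_{4}  so sig = (2; 1)
  P = {5,8}:  v_{5} + v_{8} = v_{2}  so sig = (2; 1)
  P = {6,7}:  v_{6} + v_{7} = v_{2}  so sig = (2; 1)
  P = {4,6}:  v_{4} + v_{6} = v_{2} + v_{5}  so sig = (2; 1,1)
  P = {1,6}:  v_{1} + v_{6} = 2·v_{8}  so sig = (2; 2)
  P = {2,4}:  v_{2} + v_{4} = 2·v_{5}  so sig = (2; 2)
  P = {5,6}:  v_{5} + v_{6} = 2·v_{2}  so sig = (2; 2)

Hence PRS(X_Σ) =
{ (2; —) ×3,  (2; 1) ×8,  (2; 1,1),  (2; 2) ×3 }


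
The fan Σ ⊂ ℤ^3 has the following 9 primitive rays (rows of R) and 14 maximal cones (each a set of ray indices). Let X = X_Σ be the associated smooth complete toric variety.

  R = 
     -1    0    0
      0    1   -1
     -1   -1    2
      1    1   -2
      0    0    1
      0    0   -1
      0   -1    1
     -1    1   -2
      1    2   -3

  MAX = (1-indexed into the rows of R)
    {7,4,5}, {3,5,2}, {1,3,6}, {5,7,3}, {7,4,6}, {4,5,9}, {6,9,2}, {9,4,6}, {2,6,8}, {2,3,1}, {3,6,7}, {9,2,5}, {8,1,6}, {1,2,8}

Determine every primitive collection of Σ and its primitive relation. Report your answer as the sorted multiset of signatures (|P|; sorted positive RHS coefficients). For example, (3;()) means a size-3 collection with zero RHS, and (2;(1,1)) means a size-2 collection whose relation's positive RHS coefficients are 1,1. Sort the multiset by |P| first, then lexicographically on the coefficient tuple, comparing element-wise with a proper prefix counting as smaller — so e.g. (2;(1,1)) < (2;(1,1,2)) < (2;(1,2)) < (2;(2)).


|primitive collections| = 17. Relations:

  • {2,7}:  v_{2} + v_{7} = 0  so sig = (2;())
  • {3,4}:  v_{3} + v_{4} = 0  so sig = (2;())
  • {5,6}:  v_{5} + v_{6} = 0  so sig = (2;())
  • {2,4}:  v_{2} + v_{4} = v_{9}  so sig = (2;(1))
  • {3,9}:  v_{3} + v_{9} = v_{2}  so sig = (2;(1))
  • {7,9}:  v_{7} + v_{9} = v_{4}  so sig = (2;(1))
  • {1,4}:  v_{1} + v_{4} = v_{2} + v_{6}  so sig = (2;(1,1))
  • {1,5}:  v_{1} + v_{5} = v_{2} + v_{3}  so sig = (2;(1,1))
  • {1,7}:  v_{1} + v_{7} = v_{3} + v_{6}  so sig = (2;(1,1))
  • {5,8}:  v_{5} + v_{8} = v_{1} + v_{2}  so sig = (2;(1,1))
  • {7,8}:  v_{7} + v_{8} = v_{1} + v_{6}  so sig = (2;(1,1))
  • {1,9}:  v_{1} + v_{9} = 2·v_{2} + v_{6}  so sig = (2;(1,2))
  • {3,8}:  v_{3} + v_{8} = 2·v_{1}  so sig = (2;(2))
  • {4,8}:  v_{4} + v_{8} = 2·v_{2} + 2·v_{6}  so sig = (2;(2,2))
  • {8,9}:  v_{8} + v_{9} = 3·v_{2} + 2·v_{6}  so sig = (2;(2,3))
  • {1,2,6}:  v_{1} + v_{2} + v_{6} = v_{8}  so sig = (3;(1))
  • {2,3,6}:  v_{2} + v_{3} + v_{6} = v_{1}  so sig = (3;(1))

Signatures (|P|; sorted positive RHS coefficients), sorted:
{ (2;()) ×3,  (2;(1)) ×3,  (2;(1,1)) ×5,  (2;(1,2)),  (2;(2)),  (2;(2,2)),  (2;(2,3)),  (3;(1)) ×2 }


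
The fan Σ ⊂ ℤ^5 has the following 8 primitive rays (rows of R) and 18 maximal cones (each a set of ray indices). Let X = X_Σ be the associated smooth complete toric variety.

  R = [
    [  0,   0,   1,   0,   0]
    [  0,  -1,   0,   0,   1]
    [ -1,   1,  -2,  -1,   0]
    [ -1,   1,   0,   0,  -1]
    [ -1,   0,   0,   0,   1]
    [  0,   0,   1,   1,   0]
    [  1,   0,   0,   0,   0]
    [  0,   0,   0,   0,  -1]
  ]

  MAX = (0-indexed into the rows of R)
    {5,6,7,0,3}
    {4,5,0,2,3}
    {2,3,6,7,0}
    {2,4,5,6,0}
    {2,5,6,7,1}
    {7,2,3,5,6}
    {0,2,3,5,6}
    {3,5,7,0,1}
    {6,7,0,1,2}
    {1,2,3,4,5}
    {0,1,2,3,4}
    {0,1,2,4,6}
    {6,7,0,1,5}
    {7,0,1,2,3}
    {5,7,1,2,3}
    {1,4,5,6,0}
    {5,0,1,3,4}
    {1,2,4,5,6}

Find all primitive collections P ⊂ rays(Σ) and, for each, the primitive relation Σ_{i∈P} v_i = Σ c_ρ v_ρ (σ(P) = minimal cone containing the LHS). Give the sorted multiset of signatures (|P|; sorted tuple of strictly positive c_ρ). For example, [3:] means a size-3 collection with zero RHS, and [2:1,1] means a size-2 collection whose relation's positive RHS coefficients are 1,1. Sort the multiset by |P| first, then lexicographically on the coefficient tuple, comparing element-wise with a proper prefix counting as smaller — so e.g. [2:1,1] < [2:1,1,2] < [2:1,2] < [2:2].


Minimal non-faces — 5 found among 8 rays, 18 max cones:

  P = {4,7}:  v_{4} + v_{7} = v_{1} + v_{3} ; sig = [2:1,1]
  P = {1,3,6}:  v_{1} + v_{3} + v_{6} = 0 ; sig = [3:]
  P = {3,4,6}:  v_{3} + v_{4} + v_{6} = v_{0} + v_{2} + v_{5} ; sig = [3:1,1,1]
  P = {0,1,2,5}:  v_{0} + v_{1} + v_{2} + v_{5} = v_{4} ; sig = [4:1]
  P = {0,2,5,7}:  v_{0} + v_{2} + v_{5} + v_{7} = v_{3} ; sig = [4:1]

Signatures (|P|; sorted positive RHS coefficients), sorted:
    |P|=2: 1 collection, coeffs (1,1)
    |P|=3: 2 collections, coeffs (), (1,1,1)
    |P|=4: 2 collections, coeffs (1), (1)
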